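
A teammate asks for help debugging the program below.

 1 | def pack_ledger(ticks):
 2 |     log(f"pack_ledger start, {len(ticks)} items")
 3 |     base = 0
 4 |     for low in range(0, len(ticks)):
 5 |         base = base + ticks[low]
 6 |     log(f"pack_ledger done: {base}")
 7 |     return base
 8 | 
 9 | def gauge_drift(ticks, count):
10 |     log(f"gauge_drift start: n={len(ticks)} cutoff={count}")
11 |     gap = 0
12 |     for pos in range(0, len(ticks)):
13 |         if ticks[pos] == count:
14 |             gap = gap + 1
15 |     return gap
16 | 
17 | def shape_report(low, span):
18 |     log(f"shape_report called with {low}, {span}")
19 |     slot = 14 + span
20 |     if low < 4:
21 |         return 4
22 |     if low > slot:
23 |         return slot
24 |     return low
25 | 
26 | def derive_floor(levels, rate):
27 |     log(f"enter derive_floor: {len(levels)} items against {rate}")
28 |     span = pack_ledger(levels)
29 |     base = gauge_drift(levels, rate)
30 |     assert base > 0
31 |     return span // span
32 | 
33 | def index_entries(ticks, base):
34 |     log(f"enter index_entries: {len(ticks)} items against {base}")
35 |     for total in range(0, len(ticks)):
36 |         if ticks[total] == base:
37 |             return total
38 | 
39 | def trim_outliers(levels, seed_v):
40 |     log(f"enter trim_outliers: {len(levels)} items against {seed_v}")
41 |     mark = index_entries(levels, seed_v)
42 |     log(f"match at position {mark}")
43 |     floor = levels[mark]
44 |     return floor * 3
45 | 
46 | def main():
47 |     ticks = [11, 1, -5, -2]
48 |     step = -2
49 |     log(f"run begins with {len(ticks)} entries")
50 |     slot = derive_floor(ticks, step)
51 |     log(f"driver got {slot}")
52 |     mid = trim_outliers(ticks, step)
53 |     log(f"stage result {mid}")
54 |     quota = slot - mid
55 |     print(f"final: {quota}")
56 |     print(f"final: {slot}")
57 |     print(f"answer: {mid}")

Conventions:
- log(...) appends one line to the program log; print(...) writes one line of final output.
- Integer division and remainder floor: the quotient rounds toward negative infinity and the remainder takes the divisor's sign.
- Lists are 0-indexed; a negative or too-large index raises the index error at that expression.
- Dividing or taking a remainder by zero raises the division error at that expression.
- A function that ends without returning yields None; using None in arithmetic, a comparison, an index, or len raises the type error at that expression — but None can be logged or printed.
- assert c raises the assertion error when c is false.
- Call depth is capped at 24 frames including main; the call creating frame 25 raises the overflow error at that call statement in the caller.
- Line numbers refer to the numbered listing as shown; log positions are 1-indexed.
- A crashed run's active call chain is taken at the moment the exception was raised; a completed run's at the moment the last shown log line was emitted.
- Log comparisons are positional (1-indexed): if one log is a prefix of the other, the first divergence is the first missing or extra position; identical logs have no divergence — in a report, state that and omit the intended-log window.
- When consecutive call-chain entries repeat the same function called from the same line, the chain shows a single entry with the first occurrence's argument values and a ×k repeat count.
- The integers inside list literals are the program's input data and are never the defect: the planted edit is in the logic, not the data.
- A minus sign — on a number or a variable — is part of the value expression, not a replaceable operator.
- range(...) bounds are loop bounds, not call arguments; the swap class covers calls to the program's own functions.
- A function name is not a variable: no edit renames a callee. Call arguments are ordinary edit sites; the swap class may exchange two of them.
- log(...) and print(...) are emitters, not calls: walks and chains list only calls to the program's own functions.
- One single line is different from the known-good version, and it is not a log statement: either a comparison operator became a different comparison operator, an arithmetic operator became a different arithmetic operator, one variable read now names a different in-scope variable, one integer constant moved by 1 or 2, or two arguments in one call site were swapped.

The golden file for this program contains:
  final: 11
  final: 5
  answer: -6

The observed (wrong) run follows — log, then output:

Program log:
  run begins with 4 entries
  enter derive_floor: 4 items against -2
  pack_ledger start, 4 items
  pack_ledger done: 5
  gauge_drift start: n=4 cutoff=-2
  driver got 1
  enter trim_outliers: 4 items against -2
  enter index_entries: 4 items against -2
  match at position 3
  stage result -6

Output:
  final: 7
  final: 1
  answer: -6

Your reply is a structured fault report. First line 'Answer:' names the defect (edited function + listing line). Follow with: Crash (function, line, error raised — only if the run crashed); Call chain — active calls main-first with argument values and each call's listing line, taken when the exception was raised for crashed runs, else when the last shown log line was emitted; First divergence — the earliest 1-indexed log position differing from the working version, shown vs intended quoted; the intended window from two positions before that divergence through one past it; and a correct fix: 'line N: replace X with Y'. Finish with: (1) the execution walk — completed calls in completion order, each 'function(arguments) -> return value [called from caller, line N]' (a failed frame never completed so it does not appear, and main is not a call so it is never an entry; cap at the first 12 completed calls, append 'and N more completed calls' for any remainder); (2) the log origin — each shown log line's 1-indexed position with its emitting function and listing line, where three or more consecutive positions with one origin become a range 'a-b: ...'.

Answer: the defect is in derive_floor at line 31.
The tell: The earliest visible damage is log position 6 — 'driver got 1' rather than the intended 'driver got 5'.
Call chain: main.
First divergence: at position 6 the run shows 'driver got 1' where the working version logs 'driver got 5'.
Intended log window:
  4: pack_ledger done: 5
  5: gauge_drift start: n=4 cutoff=-2
  6: driver got 5
  7: enter trim_outliers: 4 items against -2
Execution walk:
  pack_ledger([11, 1, -5, -2]) -> 5  [called from derive_floor, line 28]
  gauge_drift([11, 1, -5, -2], -2) -> 1  [called from derive_floor, line 29]
  derive_floor([11, 1, -5, -2], -2) -> 1  [called from main, line 50]
  index_entries([11, 1, -5, -2], -2) -> 3  [called from trim_outliers, line 41]
  trim_outliers([11, 1, -5, -2], -2) -> -6  [called from main, line 52]
Log origins:
  1 — main, line 49
  2 — derive_floor, line 27
  3 — pack_ledger, line 2
  4 — pack_ledger, line 6
  5 — gauge_drift, line 10
  6 — main, line 51
  7 — trim_outliers, line 40
  8 — index_entries, line 34
  9 — trim_outliers, line 42
  10 — main, line 53
A correct fix: line 31: replace `span // span` with `span // base`.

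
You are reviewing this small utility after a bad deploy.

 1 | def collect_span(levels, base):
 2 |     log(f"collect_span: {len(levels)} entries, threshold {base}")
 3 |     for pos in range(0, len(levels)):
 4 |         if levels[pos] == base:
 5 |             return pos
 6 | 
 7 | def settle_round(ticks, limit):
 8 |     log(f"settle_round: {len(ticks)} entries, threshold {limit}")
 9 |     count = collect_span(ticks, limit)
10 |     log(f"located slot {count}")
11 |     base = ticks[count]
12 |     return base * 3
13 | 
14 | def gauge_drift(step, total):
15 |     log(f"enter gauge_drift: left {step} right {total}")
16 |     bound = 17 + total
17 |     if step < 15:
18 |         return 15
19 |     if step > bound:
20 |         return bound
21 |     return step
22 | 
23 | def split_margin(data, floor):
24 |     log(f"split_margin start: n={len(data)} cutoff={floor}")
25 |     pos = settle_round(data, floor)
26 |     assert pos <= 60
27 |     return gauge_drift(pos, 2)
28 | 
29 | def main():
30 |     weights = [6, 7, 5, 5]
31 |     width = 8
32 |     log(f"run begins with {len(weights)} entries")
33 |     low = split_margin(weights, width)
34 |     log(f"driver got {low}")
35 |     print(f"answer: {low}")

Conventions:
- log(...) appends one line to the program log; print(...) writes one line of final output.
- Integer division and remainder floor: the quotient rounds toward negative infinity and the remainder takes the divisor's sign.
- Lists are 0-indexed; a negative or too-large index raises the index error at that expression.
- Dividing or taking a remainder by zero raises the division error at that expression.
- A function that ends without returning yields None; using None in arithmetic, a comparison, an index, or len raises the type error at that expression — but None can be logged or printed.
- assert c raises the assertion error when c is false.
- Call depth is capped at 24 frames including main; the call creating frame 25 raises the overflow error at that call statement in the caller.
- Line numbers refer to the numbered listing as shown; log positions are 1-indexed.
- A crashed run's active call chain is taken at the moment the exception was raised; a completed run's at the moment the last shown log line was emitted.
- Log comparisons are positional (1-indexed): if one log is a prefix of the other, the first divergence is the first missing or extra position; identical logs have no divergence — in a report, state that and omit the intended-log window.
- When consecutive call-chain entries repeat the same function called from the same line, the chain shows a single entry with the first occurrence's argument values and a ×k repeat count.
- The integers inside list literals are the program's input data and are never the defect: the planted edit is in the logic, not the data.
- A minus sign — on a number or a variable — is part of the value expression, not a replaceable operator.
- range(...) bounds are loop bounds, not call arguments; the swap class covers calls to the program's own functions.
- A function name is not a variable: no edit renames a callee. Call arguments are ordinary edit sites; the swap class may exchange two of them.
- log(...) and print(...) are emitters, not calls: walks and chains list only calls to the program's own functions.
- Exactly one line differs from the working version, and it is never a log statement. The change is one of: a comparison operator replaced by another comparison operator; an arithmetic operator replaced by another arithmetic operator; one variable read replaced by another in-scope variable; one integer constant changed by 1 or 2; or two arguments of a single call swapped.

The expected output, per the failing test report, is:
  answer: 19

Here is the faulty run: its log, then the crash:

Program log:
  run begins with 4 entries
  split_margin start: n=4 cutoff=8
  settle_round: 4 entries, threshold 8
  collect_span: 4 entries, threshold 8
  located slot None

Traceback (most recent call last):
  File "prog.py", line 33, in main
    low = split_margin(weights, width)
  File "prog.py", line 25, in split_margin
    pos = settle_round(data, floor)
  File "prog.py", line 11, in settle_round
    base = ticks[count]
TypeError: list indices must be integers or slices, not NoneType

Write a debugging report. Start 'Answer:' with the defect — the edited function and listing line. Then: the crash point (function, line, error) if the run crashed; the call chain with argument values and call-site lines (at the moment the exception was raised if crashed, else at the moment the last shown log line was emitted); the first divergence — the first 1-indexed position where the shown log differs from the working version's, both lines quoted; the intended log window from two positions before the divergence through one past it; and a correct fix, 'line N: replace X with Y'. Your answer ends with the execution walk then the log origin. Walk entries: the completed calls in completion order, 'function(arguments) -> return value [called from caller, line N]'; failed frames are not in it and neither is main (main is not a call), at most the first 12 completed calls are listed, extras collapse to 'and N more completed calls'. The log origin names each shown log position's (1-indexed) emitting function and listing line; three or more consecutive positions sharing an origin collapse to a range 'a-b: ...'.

Answer: the defect is in main at line 31.
Key fact: Everything matches until log position 2, which reads 'split_margin start: n=4 cutoff=8' in place of 'split_margin start: n=4 cutoff=7'.
Crash: settle_round, line 11, TypeError.
Call chain: main -> split_margin([6, 7, 5, 5], 8) (called at line 33) -> settle_round([6, 7, 5, 5], 8) (called at line 25).
First divergence: position 2; shown 'split_margin start: n=4 cutoff=8' vs intended 'split_margin start: n=4 cutoff=7'.
Intended log window:
  1: run begins with 4 entries
  2: split_margin start: n=4 cutoff=7
  3: settle_round: 4 entries, threshold 7
Execution walk:
  collect_span([6, 7, 5, 5], 8) -> None  [called from settle_round, line 9]
Origin of each log line:
  1: from main, line 32
  2: from split_margin, line 24
  3: from settle_round, line 8
  4: from collect_span, line 2
  5: from settle_round, line 10
A correct fix: line 31: replace `8` with `7`.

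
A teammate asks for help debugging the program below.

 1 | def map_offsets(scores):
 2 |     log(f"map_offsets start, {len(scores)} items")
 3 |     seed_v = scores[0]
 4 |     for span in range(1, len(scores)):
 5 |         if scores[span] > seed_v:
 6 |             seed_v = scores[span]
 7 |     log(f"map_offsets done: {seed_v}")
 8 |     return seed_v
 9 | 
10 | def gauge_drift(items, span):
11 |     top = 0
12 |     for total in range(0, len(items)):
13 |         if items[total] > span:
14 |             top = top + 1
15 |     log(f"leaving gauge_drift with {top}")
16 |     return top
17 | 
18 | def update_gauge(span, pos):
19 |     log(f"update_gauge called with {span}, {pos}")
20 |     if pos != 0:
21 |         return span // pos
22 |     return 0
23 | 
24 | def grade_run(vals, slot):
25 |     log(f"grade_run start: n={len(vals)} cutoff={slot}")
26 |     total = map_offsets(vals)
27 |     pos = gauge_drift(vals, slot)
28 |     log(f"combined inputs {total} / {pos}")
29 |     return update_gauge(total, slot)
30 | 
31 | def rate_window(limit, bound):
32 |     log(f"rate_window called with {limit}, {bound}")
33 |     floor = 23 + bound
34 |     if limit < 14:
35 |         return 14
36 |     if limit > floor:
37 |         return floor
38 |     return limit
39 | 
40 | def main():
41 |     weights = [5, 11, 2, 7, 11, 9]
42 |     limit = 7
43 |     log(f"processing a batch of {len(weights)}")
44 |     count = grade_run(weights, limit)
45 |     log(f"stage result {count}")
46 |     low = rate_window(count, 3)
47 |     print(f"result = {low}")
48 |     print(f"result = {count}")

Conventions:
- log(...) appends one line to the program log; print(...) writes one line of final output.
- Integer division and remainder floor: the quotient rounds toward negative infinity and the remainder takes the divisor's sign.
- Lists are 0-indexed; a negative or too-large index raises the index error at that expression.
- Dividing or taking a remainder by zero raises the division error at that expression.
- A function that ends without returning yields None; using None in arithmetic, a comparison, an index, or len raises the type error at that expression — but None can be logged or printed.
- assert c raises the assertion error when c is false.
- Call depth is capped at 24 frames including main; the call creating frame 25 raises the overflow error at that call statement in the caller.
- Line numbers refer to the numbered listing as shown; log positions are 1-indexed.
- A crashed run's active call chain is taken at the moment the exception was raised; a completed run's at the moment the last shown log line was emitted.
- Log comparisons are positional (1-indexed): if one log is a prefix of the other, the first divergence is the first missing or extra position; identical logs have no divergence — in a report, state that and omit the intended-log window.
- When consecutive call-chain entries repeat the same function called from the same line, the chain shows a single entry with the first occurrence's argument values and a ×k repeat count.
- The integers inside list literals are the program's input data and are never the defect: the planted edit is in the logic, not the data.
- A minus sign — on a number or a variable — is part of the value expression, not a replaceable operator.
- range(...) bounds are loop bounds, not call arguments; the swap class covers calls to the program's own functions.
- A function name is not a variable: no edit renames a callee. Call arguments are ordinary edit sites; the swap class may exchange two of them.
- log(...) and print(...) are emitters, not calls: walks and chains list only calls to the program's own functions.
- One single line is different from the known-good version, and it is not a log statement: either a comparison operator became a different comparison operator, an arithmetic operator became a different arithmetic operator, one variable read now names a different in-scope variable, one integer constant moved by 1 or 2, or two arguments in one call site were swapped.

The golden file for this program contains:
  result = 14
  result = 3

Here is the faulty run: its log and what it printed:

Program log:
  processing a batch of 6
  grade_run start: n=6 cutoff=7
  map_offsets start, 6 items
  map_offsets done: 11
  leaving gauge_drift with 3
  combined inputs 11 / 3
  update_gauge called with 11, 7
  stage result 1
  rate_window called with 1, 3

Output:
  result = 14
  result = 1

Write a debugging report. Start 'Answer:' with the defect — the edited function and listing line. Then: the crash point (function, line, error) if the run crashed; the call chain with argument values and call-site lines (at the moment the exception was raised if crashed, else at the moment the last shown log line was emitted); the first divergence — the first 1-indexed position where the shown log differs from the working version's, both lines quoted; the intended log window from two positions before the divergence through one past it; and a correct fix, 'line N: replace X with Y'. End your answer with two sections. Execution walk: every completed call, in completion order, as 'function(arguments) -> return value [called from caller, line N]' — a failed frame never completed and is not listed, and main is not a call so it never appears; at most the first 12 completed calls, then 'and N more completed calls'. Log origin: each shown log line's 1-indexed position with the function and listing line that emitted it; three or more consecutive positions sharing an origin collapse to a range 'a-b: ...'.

Answer: the defect is in grade_run at line 29.
Key observation: The earliest visible damage is log position 7 — 'update_gauge called with 11, 7' rather than the intended 'update_gauge called with 11, 3'.
Call chain: main -> rate_window(1, 3) (called at line 46).
First divergence: position 7; shown 'update_gauge called with 11, 7' vs intended 'update_gauge called with 11, 3'.
Intended log window:
  5: leaving gauge_drift with 3
  6: combined inputs 11 / 3
  7: update_gauge called with 11, 3
  8: stage result 3
Execution walk:
  map_offsets([5, 11, 2, 7, 11, 9]) -> 11  [called from grade_run, line 26]
  gauge_drift([5, 11, 2, 7, 11, 9], 7) -> 3  [called from grade_run, line 27]
  update_gauge(11, 7) -> 1  [called from grade_run, line 29]
  grade_run([5, 11, 2, 7, 11, 9], 7) -> 1  [called from main, line 44]
  rate_window(1, 3) -> 14  [called from main, line 46]
Log origins:
  1: emitted by main (line 43)
  2: emitted by grade_run (line 25)
  3: emitted by map_offsets (line 2)
  4: emitted by map_offsets (line 7)
  5: emitted by gauge_drift (line 15)
  6: emitted by grade_run (line 28)
  7: emitted by update_gauge (line 19)
  8: emitted by main (line 45)
  9: emitted by rate_window (line 32)
A correct fix: line 29: replace `slot` with `pos`.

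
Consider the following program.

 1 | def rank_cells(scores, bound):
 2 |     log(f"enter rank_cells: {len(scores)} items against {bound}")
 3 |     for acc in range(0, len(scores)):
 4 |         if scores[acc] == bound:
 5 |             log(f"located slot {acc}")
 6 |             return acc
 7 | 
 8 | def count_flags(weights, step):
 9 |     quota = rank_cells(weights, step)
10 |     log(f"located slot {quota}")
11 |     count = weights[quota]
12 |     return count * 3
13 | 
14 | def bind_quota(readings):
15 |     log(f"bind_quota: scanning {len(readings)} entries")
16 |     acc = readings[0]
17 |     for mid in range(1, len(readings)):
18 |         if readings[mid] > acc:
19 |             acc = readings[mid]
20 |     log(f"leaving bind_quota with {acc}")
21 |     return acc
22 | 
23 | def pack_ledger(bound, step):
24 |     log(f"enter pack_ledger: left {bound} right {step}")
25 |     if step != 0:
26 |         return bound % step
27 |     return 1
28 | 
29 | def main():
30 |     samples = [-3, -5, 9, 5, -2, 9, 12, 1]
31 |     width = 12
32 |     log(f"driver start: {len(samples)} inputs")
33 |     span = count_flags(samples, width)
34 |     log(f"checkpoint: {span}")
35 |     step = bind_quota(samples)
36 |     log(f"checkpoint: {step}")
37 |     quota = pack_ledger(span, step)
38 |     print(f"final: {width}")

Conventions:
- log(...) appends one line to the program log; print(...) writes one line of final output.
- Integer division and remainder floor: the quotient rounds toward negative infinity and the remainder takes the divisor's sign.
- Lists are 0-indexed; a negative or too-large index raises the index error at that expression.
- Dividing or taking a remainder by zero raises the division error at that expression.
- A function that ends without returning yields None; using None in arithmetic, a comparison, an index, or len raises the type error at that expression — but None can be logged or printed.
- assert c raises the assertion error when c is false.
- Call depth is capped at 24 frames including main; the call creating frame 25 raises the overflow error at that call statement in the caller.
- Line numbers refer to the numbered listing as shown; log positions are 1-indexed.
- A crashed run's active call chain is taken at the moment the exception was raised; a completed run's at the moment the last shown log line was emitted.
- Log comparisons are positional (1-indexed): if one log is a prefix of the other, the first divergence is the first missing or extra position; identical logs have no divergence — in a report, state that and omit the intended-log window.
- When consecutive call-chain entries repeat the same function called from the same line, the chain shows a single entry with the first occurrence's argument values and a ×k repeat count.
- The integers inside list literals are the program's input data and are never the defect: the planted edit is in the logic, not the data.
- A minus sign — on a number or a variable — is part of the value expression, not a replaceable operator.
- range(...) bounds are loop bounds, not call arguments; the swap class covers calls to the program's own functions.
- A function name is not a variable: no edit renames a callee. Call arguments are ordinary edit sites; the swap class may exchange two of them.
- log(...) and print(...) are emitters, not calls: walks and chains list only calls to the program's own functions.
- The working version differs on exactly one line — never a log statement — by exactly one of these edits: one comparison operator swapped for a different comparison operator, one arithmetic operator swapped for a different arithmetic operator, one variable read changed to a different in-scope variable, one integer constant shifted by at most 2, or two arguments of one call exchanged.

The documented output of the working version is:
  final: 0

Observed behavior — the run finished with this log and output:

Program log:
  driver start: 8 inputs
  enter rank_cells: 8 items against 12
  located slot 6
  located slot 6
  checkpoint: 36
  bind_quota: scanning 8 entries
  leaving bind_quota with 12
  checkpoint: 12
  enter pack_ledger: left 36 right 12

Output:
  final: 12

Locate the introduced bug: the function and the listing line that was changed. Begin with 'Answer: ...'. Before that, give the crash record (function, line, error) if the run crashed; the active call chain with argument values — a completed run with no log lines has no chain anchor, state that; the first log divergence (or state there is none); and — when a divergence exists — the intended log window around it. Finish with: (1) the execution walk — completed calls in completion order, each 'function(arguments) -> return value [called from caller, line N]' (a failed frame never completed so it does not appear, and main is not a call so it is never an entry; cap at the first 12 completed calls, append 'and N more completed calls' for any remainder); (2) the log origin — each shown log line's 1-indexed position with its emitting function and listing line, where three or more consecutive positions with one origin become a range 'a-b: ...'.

Answer: the defect is in main at line 38.
Key fact: No log line changed; the fault shows up purely in the output.
Call chain: main -> pack_ledger(36, 12) (called at line 37).
First divergence: none; the two logs match at every position.
Execution walk:
  rank_cells([-3, -5, 9, 5, -2, 9, 12, 1], 12) -> 6  [called from count_flags, line 9]
  count_flags([-3, -5, 9, 5, -2, 9, 12, 1], 12) -> 36  [called from main, line 33]
  bind_quota([-3, -5, 9, 5, -2, 9, 12, 1]) -> 12  [called from main, line 35]
  pack_ledger(36, 12) -> 0  [called from main, line 37]
Origin of each log line:
  1: emitted by main (line 32)
  2: emitted by rank_cells (line 2)
  3: emitted by rank_cells (line 5)
  4: emitted by count_flags (line 10)
  5: emitted by main (line 34)
  6: emitted by bind_quota (line 15)
  7: emitted by bind_quota (line 20)
  8: emitted by main (line 36)
  9: emitted by pack_ledger (line 24)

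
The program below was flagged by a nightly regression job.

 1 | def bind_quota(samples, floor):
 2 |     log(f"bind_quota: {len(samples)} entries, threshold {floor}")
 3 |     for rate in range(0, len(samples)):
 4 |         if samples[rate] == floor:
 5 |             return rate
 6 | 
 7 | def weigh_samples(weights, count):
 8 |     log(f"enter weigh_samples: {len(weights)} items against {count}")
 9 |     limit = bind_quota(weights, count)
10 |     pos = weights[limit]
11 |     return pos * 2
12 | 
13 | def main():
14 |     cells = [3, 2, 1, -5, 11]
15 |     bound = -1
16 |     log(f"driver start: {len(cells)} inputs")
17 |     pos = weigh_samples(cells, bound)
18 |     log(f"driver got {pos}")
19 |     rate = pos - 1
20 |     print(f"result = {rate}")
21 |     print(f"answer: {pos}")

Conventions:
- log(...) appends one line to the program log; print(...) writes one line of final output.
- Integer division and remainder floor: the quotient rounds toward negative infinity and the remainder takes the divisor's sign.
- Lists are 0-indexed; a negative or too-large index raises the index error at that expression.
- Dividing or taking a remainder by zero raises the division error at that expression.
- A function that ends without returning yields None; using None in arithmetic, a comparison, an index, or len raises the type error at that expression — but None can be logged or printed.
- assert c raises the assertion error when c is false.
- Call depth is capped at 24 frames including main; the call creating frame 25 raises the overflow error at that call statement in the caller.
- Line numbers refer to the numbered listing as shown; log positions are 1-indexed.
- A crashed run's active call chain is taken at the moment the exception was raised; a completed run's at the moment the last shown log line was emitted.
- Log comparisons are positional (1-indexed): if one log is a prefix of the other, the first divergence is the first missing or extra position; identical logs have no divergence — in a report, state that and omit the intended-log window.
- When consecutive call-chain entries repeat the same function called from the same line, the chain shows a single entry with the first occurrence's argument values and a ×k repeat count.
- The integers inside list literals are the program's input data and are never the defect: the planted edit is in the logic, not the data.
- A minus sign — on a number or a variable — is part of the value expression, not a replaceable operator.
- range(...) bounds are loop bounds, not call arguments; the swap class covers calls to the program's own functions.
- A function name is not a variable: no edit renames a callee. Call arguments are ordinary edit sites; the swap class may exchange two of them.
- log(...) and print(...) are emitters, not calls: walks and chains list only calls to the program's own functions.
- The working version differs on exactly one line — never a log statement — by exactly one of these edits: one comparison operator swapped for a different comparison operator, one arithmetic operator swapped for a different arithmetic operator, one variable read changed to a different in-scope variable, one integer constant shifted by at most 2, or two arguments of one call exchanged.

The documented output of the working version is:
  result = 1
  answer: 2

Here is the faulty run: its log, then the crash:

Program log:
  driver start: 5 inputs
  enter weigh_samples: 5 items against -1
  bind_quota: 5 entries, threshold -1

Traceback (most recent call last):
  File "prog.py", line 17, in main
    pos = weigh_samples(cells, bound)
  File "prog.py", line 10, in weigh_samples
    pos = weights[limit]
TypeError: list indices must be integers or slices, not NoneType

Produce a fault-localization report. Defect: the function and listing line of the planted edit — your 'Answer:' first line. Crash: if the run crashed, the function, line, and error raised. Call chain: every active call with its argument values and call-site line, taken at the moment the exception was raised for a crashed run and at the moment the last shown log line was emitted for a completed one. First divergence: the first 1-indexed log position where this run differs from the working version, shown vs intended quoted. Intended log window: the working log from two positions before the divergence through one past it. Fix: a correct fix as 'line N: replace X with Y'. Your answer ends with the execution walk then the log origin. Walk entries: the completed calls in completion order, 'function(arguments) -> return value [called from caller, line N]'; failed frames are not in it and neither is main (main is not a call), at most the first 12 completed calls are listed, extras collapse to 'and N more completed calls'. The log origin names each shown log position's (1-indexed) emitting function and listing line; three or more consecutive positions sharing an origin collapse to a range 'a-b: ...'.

Answer: the defect is in main at line 15.
Core observation: The earliest visible damage is log position 2 — 'enter weigh_samples: 5 items against -1' rather than the intended 'enter weigh_samples: 5 items against 1'.
Crash: weigh_samples, line 10, TypeError.
Call chain: main -> weigh_samples([3, 2, 1, -5, 11], -1) (called at line 17).
First divergence: position 2 — the shown line 'enter weigh_samples: 5 items against -1' should read 'enter weigh_samples: 5 items against 1'.
Intended log window:
  1: driver start: 5 inputs
  2: enter weigh_samples: 5 items against 1
  3: bind_quota: 5 entries, threshold 1
Execution walk:
  bind_quota([3, 2, 1, -5, 11], -1) -> None  [called from weigh_samples, line 9]
Log origins:
  1: logged in main at line 16
  2: logged in weigh_samples at line 8
  3: logged in bind_quota at line 2
A correct fix: line 15: replace `-1` with `1`.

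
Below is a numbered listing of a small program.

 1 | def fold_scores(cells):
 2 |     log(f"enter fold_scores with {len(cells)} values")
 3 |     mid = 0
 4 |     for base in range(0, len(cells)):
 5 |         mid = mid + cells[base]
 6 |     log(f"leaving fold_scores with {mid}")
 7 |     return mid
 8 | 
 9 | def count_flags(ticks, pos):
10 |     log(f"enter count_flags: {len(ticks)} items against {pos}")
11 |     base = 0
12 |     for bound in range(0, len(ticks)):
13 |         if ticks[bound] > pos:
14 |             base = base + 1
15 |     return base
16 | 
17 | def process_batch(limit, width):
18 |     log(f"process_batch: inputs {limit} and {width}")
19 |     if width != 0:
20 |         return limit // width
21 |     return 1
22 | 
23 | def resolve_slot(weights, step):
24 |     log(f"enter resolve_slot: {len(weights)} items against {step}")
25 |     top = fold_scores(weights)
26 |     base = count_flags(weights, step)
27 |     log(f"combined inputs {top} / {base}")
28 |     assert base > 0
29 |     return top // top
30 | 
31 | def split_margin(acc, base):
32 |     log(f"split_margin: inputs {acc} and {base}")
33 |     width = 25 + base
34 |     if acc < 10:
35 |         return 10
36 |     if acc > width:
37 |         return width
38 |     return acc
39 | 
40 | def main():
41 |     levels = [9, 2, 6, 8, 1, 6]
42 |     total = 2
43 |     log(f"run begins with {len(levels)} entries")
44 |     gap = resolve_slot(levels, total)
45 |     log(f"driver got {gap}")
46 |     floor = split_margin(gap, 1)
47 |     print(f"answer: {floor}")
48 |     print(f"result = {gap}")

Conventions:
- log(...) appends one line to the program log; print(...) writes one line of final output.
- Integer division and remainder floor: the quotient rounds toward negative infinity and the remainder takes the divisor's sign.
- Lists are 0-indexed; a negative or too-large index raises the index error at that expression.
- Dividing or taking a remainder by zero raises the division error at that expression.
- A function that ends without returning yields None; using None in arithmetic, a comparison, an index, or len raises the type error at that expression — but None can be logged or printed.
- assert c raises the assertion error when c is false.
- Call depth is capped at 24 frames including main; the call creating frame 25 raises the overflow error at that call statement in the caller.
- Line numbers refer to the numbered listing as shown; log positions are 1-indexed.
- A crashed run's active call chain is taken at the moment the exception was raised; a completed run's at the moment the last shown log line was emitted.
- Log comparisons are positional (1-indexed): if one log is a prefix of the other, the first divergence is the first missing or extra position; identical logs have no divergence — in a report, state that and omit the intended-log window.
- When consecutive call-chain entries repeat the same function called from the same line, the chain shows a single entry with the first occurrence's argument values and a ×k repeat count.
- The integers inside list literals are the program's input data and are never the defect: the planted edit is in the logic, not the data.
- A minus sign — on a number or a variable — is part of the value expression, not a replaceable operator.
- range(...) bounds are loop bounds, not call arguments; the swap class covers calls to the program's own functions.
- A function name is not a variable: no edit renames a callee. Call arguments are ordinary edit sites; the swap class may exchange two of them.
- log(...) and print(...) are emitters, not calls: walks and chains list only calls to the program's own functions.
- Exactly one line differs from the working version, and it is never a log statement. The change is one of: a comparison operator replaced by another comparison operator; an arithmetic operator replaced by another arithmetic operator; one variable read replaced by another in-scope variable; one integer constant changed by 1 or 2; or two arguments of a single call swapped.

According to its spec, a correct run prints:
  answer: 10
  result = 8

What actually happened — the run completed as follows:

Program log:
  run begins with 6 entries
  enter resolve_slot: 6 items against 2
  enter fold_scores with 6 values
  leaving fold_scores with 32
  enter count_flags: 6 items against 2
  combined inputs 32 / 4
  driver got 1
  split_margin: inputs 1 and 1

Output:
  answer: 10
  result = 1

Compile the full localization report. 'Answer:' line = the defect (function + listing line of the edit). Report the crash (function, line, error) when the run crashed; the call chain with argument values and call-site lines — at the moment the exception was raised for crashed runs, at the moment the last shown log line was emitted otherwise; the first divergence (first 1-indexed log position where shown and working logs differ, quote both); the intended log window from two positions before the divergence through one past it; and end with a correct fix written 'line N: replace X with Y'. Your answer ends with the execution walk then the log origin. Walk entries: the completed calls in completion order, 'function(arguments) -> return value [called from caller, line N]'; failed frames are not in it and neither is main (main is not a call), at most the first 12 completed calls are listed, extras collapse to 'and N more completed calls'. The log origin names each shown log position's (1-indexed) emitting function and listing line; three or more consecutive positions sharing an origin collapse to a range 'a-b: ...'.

Answer: the defect is in resolve_slot at line 29.
Core observation: Position 7 is the first bad log line: 'driver got 1' should read 'driver got 8'.
Call chain: main -> split_margin(1, 1) (called at line 46).
First divergence: position 7 — the shown line 'driver got 1' should read 'driver got 8'.
Intended log window:
  5: enter count_flags: 6 items against 2
  6: combined inputs 32 / 4
  7: driver got 8
  8: split_margin: inputs 8 and 1
Execution walk:
  fold_scores([9, 2, 6, 8, 1, 6]) -> 32  [called from resolve_slot, line 25]
  count_flags([9, 2, 6, 8, 1, 6], 2) -> 4  [called from resolve_slot, line 26]
  resolve_slot([9, 2, 6, 8, 1, 6], 2) -> 1  [called from main, line 44]
  split_margin(1, 1) -> 10  [called from main, line 46]
Origin of each log line:
  1: from main, line 43
  2: from resolve_slot, line 24
  3: from fold_scores, line 2
  4: from fold_scores, line 6
  5: from count_flags, line 10
  6: from resolve_slot, line 27
  7: from main, line 45
  8: from split_margin, line 32
A correct fix: line 29: replace `top // top` with `top // base`.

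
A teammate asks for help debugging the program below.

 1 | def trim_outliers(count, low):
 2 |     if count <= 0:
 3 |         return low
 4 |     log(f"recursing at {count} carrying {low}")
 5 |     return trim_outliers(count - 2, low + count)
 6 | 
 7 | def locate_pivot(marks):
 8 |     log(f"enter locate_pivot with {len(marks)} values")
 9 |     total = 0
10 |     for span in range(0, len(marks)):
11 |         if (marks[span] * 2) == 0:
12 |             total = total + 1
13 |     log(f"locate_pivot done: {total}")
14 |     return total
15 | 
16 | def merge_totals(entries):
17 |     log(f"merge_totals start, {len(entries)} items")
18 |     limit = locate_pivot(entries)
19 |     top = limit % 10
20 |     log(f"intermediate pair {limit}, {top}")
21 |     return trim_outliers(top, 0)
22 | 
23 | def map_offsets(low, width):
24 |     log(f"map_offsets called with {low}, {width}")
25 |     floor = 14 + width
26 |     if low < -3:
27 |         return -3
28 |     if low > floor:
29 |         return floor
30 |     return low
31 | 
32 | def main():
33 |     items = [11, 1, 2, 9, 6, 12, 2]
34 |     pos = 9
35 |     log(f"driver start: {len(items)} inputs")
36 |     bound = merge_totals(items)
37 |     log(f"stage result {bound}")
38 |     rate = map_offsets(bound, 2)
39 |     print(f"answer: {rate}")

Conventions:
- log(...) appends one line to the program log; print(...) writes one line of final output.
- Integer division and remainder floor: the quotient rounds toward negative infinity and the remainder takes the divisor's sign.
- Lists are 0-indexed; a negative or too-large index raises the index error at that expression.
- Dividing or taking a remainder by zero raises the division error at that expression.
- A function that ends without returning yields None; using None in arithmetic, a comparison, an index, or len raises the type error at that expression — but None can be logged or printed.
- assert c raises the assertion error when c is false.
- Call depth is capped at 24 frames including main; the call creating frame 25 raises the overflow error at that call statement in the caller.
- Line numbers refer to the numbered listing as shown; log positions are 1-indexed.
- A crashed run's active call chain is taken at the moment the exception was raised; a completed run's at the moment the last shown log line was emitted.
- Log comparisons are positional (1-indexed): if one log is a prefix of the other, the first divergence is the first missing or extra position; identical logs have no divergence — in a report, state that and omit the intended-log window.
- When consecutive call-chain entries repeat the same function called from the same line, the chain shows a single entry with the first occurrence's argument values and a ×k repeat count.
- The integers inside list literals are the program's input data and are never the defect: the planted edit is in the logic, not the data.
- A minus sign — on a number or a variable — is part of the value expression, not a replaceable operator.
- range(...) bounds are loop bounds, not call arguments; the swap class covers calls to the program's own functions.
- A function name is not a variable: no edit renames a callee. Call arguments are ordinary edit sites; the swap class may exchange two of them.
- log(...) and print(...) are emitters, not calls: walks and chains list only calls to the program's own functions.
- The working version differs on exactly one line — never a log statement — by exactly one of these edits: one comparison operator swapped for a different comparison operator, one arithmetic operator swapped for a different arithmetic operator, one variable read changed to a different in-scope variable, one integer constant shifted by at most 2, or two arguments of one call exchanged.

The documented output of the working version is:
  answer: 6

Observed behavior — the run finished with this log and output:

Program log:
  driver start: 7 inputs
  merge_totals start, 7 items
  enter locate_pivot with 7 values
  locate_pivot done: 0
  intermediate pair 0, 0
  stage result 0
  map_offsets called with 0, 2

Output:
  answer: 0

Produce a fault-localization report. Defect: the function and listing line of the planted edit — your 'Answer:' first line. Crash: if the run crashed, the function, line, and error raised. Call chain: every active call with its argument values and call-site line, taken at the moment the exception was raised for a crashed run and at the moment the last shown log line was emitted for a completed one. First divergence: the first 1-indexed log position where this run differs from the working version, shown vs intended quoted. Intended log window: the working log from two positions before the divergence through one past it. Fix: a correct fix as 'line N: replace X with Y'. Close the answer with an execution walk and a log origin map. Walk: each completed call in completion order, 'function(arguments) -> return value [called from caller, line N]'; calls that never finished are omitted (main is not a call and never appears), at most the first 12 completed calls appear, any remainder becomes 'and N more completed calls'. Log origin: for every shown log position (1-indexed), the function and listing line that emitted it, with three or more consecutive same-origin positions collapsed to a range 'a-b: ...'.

Answer: the defect is in locate_pivot at line 11.
Key observation: Position 4 is the first bad log line: 'locate_pivot done: 0' should read 'locate_pivot done: 4'.
Call chain: main -> map_offsets(0, 2) (called at line 38).
First divergence: at position 4 the run shows 'locate_pivot done: 0' where the working version logs 'locate_pivot done: 4'.
Intended log window:
  2: merge_totals start, 7 items
  3: enter locate_pivot with 7 values
  4: locate_pivot done: 4
  5: intermediate pair 4, 4
Execution walk:
  locate_pivot([11, 1, 2, 9, 6, 12, 2]) -> 0  [called from merge_totals, line 18]
  trim_outliers(0, 0) -> 0  [called from merge_totals, line 21]
  merge_totals([11, 1, 2, 9, 6, 12, 2]) -> 0  [called from main, line 36]
  map_offsets(0, 2) -> 0  [called from main, line 38]
Log origins:
  1: logged in main at line 35
  2: logged in merge_totals at line 17
  3: logged in locate_pivot at line 8
  4: logged in locate_pivot at line 13
  5: logged in merge_totals at line 20
  6: logged in main at line 37
  7: logged in map_offsets at line 24
A correct fix: line 11: replace `*` with `%`.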